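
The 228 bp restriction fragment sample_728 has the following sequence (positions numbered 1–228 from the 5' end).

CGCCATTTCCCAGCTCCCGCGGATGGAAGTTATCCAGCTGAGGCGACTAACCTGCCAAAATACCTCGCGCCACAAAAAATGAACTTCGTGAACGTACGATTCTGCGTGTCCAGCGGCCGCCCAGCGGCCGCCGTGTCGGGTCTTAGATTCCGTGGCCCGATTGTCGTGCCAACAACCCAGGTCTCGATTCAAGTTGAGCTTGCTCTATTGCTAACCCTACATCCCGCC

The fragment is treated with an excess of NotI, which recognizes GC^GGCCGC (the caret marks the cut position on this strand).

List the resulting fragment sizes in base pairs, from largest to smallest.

NotI sites (GCGGCCGC) start at positions 113, 124.
NotI cuts after base 2 of each site, so after positions 114, 125.
Linear molecule, 2 cuts → 3 fragments:
  1–114 → 114 bp
  115–125 → 11 bp
  126–228 → 103 bp
Sorted largest to smallest: 114, 103, 11 bp.

114, 103, 11 bp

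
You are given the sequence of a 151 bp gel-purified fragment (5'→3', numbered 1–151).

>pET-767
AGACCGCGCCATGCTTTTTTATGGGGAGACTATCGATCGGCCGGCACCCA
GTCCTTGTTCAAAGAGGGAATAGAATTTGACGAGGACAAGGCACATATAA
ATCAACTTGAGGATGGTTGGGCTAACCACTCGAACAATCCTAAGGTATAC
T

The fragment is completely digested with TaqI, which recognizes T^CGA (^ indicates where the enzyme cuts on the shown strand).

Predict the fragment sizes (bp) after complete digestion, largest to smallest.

TaqI sites (TCGA) start at positions 33, 130.
TaqI cuts after the first base of each site, so after positions 33, 130.
Linear molecule, 2 cuts → 3 fragments:
  1–33 → 33 bp
  34–130 → 97 bp
  131–151 → 21 bp
Sorted largest to smallest: 97, 33, 21 bp.

97, 33, 21 bp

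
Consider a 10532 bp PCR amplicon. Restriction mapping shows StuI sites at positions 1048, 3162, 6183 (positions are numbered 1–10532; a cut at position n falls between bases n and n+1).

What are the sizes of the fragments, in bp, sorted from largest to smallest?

Linear molecule, 3 cuts → 4 fragments:
  1048 − 0 = 1048 bp
  3162 − 1048 = 2114 bp
  6183 − 3162 = 3021 bp
  10532 − 6183 = 4349 bp
Sorted largest to smallest: 4349, 3021, 2114, 1048 bp.

4349, 3021, 2114, 1048 bp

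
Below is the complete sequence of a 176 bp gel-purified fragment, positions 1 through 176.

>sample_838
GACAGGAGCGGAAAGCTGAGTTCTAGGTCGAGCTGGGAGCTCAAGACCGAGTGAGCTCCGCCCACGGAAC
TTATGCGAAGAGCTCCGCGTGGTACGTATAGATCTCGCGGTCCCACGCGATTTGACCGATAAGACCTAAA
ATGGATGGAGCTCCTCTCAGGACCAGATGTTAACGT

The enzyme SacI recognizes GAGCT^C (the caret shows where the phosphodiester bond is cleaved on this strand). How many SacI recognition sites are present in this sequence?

4

GAGCTC occurs starting at positions 37, 53, 80, 148.
SacI cuts at 4 sites.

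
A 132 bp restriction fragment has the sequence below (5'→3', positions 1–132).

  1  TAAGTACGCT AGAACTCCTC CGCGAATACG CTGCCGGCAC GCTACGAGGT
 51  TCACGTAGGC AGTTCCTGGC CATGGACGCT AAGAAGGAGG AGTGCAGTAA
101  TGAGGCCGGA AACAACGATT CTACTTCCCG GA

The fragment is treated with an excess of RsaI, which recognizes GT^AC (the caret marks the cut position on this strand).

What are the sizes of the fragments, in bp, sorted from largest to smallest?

127, 5 bp

The RsaI site (GTAC) starts at position 4.
RsaI cuts after base 2 of each site, so after position 5.
Linear molecule, 1 cut → 2 fragments:
  1–5 → 5 bp
  6–132 → 127 bp
Sorted largest to smallest: 127, 5 bp.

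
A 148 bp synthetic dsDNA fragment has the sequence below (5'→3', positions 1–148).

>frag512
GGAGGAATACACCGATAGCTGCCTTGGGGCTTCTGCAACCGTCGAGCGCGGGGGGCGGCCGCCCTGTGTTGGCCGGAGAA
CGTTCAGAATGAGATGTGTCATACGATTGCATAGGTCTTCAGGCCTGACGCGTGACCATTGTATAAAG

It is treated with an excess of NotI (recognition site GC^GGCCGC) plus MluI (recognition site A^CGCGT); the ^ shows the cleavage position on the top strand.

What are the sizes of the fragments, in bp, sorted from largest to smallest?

72, 56, 20 bp

The NotI site (GCGGCCGC) starts at position 55.
NotI cuts after base 2 of each site, so after position 56.
The MluI site (ACGCGT) starts at position 128.
MluI cuts after the first base of each site, so after position 128.
Combined cut positions: 56, 128.
Linear molecule, 2 cuts → 3 fragments:
  1–56 → 56 bp
  57–128 → 72 bp
  129–148 → 20 bp
Sorted largest to smallest: 72, 56, 20 bp.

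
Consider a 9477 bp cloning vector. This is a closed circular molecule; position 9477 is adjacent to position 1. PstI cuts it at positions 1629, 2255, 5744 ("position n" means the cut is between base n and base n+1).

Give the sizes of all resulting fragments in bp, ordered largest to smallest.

Circular molecule, 3 cuts → 3 fragments:
  2255 − 1629 = 626 bp
  5744 − 2255 = 3489 bp
  wrap: 9477 − 5744 + 1629 = 5362 bp
Sorted largest to smallest: 5362, 3489, 626 bp.

5362, 3489, 626 bp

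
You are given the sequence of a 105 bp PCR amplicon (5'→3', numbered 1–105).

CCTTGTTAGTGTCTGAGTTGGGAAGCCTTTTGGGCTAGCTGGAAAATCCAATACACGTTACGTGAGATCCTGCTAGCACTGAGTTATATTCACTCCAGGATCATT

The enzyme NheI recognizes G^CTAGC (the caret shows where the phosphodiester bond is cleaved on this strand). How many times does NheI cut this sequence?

2

GCTAGC occurs starting at positions 34, 72.
NheI cuts at 2 sites.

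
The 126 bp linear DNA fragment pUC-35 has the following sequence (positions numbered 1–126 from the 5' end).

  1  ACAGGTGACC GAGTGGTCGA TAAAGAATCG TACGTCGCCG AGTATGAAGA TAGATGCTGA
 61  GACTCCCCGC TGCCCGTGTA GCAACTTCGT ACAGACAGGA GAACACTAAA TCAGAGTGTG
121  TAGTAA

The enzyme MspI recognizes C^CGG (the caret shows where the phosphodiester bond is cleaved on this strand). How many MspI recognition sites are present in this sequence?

0

No occurrence of CCGG is present in the sequence.
MspI does not cut: 0 sites.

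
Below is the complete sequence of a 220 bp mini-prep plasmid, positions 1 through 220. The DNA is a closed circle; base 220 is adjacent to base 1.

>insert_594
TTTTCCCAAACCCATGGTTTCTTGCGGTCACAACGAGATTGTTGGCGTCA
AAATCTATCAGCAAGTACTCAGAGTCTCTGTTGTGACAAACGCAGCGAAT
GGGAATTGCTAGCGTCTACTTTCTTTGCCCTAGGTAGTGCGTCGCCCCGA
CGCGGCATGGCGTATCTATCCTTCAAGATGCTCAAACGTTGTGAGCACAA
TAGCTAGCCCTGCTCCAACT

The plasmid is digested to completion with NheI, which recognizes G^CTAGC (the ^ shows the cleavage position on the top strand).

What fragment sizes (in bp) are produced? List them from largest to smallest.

NheI sites (GCTAGC) start at positions 108, 203.
NheI cuts after the first base of each site, so after positions 108, 203.
Circular molecule, 2 cuts → 2 fragments:
  109–203 → 95 bp
  204–220 then 1–108 → 17 + 108 = 125 bp
Sorted largest to smallest: 125, 95 bp.

125, 95 bp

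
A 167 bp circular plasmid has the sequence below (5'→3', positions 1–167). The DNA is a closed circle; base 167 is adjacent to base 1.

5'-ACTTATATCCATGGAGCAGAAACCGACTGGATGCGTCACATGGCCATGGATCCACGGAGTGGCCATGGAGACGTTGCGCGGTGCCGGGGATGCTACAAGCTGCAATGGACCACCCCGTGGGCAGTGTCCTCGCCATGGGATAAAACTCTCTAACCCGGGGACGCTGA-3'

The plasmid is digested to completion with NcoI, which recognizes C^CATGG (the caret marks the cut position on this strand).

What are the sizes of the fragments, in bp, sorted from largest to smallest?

NcoI sites (CCATGG) start at positions 9, 44, 63, 133.
NcoI cuts after the first base of each site, so after positions 9, 44, 63, 133.
Circular molecule, 4 cuts → 4 fragments:
  10–44 → 35 bp
  45–63 → 19 bp
  64–133 → 70 bp
  134–167 then 1–9 → 34 + 9 = 43 bp
Sorted largest to smallest: 70, 43, 35, 19 bp.

70, 43, 35, 19 bp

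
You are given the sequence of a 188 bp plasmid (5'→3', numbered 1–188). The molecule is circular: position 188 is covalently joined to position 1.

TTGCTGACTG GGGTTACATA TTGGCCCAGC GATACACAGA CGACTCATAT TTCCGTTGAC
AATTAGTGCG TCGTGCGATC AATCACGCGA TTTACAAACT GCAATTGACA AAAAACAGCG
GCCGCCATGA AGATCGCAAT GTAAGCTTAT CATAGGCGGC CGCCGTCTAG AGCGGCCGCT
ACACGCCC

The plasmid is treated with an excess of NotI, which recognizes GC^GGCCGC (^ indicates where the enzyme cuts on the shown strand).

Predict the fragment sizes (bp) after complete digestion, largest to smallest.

NotI sites (GCGGCCGC) start at positions 118, 156, 172.
NotI cuts after base 2 of each site, so after positions 119, 157, 173.
Circular molecule, 3 cuts → 3 fragments:
  120–157 → 38 bp
  158–173 → 16 bp
  174–188 then 1–119 → 15 + 119 = 134 bp
Sorted largest to smallest: 134, 38, 16 bp.

134, 38, 16 bp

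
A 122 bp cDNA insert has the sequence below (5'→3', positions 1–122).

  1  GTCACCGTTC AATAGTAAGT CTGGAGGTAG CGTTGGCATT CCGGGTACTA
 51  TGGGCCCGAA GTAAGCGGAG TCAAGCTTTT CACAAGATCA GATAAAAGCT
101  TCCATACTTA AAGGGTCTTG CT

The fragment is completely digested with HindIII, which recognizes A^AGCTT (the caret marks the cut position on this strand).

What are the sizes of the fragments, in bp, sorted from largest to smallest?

73, 26, 23 bp

HindIII sites (AAGCTT) start at positions 73, 96.
HindIII cuts after the first base of each site, so after positions 73, 96.
Linear molecule, 2 cuts → 3 fragments:
  1–73 → 73 bp
  74–96 → 23 bp
  97–122 → 26 bp
Sorted largest to smallest: 73, 26, 23 bp.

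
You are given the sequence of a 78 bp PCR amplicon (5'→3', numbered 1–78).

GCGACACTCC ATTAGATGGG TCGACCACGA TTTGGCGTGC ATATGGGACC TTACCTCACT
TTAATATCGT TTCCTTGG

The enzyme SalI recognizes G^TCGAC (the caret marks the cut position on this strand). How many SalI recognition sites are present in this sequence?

1

GTCGAC occurs starting at position 20.
SalI cuts at 1 site.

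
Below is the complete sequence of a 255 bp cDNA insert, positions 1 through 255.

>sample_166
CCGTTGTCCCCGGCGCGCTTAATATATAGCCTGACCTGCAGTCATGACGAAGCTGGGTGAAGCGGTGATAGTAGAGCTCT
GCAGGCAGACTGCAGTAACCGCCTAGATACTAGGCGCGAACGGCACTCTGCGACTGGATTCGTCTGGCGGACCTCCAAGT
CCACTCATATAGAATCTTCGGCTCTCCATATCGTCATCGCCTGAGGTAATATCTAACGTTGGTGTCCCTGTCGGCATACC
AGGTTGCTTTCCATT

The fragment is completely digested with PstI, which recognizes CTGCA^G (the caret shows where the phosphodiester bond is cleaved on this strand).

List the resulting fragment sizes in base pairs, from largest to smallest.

PstI sites (CTGCAG) start at positions 36, 79, 90.
PstI cuts after base 5 of each site (before the last base), so after positions 40, 83, 94.
Linear molecule, 3 cuts → 4 fragments:
  1–40 → 40 bp
  41–83 → 43 bp
  84–94 → 11 bp
  95–255 → 161 bp
Sorted largest to smallest: 161, 43, 40, 11 bp.

161, 43, 40, 11 bp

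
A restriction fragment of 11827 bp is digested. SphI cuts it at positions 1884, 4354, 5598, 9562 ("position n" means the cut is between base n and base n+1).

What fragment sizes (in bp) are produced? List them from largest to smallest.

Linear molecule, 4 cuts → 5 fragments:
  1884 − 0 = 1884 bp
  4354 − 1884 = 2470 bp
  5598 − 4354 = 1244 bp
  9562 − 5598 = 3964 bp
  11827 − 9562 = 2265 bp
Sorted largest to smallest: 3964, 2470, 2265, 1884, 1244 bp.

3964, 2470, 2265, 1884, 1244 bp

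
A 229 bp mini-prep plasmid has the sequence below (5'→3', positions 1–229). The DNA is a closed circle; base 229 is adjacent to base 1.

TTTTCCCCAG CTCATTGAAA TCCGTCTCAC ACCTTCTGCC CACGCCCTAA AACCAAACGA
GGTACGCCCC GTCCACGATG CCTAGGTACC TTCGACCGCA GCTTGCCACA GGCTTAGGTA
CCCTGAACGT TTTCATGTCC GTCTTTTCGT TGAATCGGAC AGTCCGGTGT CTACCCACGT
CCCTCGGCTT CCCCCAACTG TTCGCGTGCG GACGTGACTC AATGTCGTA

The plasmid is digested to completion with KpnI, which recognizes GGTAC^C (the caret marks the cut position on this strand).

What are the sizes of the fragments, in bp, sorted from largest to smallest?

KpnI sites (GGTACC) start at positions 85, 117.
KpnI cuts after base 5 of each site (before the last base), so after positions 89, 121.
Circular molecule, 2 cuts → 2 fragments:
  90–121 → 32 bp
  122–229 then 1–89 → 108 + 89 = 197 bp
Sorted largest to smallest: 197, 32 bp.

197, 32 bp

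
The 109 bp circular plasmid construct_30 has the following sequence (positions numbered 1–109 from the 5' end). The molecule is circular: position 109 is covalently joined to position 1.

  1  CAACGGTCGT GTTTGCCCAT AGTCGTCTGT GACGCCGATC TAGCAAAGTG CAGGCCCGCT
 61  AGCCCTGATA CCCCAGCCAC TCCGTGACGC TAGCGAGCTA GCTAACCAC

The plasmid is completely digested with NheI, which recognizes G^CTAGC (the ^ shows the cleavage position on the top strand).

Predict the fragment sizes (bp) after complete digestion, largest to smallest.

70, 31, 8 bp

NheI sites (GCTAGC) start at positions 58, 89, 97.
NheI cuts after the first base of each site, so after positions 58, 89, 97.
Circular molecule, 3 cuts → 3 fragments:
  59–89 → 31 bp
  90–97 → 8 bp
  98–109 then 1–58 → 12 + 58 = 70 bp
Sorted largest to smallest: 70, 31, 8 bp.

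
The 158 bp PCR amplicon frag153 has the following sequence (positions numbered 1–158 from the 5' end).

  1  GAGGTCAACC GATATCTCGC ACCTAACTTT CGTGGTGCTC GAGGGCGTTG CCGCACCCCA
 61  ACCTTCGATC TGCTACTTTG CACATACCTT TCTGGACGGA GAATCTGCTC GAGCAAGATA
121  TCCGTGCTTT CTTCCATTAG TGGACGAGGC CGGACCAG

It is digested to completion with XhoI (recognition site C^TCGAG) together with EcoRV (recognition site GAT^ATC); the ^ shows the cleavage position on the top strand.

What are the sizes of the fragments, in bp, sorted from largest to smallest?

70, 39, 25, 13, 11 bp

XhoI sites (CTCGAG) start at positions 38, 108.
XhoI cuts after the first base of each site, so after positions 38, 108.
EcoRV sites (GATATC) start at positions 11, 117.
EcoRV cuts after base 3 of each site, so after positions 13, 119.
Combined cut positions: 13, 38, 108, 119.
Linear molecule, 4 cuts → 5 fragments:
  1–13 → 13 bp
  14–38 → 25 bp
  39–108 → 70 bp
  109–119 → 11 bp
  120–158 → 39 bp
Sorted largest to smallest: 70, 39, 25, 13, 11 bp.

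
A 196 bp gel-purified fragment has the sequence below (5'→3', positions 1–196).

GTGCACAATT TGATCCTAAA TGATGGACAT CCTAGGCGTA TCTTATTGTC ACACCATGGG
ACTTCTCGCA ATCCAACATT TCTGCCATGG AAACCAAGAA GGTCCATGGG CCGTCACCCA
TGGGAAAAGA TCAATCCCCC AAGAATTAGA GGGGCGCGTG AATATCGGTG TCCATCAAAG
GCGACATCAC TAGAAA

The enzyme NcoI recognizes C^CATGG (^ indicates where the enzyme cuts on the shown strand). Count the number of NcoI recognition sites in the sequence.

4

CCATGG occurs starting at positions 54, 85, 104, 118.
NcoI cuts at 4 sites.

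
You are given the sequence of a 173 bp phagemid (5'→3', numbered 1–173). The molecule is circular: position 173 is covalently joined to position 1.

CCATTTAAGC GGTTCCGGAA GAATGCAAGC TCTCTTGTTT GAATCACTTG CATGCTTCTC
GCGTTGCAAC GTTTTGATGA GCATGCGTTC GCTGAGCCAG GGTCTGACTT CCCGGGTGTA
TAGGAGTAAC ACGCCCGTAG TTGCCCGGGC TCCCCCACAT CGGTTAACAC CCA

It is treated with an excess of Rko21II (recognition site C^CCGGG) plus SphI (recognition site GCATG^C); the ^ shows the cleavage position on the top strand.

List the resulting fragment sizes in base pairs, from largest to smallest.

83, 33, 31, 26 bp

Rko21II sites (CCCGGG) start at positions 111, 144.
Rko21II cuts after the first base of each site, so after positions 111, 144.
SphI sites (GCATGC) start at positions 50, 81.
SphI cuts after base 5 of each site (before the last base), so after positions 54, 85.
Combined cut positions: 54, 85, 111, 144.
Circular molecule, 4 cuts → 4 fragments:
  55–85 → 31 bp
  86–111 → 26 bp
  112–144 → 33 bp
  145–173 then 1–54 → 29 + 54 = 83 bp
Sorted largest to smallest: 83, 33, 31, 26 bp.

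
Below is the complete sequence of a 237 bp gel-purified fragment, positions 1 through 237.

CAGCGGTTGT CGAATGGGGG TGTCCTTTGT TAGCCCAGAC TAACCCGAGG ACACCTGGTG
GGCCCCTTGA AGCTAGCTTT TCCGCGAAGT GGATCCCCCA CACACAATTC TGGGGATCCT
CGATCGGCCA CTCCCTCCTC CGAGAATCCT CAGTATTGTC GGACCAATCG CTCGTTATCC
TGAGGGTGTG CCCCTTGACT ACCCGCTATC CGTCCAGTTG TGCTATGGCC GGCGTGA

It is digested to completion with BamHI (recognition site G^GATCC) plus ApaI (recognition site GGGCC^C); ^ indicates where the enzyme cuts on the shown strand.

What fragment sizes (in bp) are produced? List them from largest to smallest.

123, 64, 27, 23 bp

BamHI sites (GGATCC) start at positions 91, 114.
BamHI cuts after the first base of each site, so after positions 91, 114.
The ApaI site (GGGCCC) starts at position 60.
ApaI cuts after base 5 of each site (before the last base), so after position 64.
Combined cut positions: 64, 91, 114.
Linear molecule, 3 cuts → 4 fragments:
  1–64 → 64 bp
  65–91 → 27 bp
  92–114 → 23 bp
  115–237 → 123 bp
Sorted largest to smallest: 123, 64, 27, 23 bp.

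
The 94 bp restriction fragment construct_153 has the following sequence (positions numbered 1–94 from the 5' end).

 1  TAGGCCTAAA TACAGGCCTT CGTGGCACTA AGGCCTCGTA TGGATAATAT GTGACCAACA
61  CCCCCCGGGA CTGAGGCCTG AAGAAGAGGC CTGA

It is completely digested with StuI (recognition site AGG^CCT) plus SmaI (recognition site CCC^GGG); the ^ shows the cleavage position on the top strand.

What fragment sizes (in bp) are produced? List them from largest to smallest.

StuI sites (AGGCCT) start at positions 2, 14, 31, 74, 87.
StuI cuts after base 3 of each site, so after positions 4, 16, 33, 76, 89.
The SmaI site (CCCGGG) starts at position 64.
SmaI cuts after base 3 of each site, so after position 66.
Combined cut positions: 4, 16, 33, 66, 76, 89.
Linear molecule, 6 cuts → 7 fragments:
  1–4 → 4 bp
  5–16 → 12 bp
  17–33 → 17 bp
  34–66 → 33 bp
  67–76 → 10 bp
  77–89 → 13 bp
  90–94 → 5 bp
Sorted largest to smallest: 33, 17, 13, 12, 10, 5, 4 bp.

33, 17, 13, 12, 10, 5, 4 bp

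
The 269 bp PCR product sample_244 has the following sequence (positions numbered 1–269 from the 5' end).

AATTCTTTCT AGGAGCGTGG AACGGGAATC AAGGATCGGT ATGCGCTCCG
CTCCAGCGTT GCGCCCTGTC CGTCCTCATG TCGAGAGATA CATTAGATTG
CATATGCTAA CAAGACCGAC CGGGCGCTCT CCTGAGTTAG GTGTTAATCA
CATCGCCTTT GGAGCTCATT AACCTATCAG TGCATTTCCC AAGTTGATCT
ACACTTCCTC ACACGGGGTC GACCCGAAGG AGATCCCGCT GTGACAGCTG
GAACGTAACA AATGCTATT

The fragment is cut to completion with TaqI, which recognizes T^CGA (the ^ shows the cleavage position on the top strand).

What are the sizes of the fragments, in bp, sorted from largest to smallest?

TaqI sites (TCGA) start at positions 81, 219.
TaqI cuts after the first base of each site, so after positions 81, 219.
Linear molecule, 2 cuts → 3 fragments:
  1–81 → 81 bp
  82–219 → 138 bp
  220–269 → 50 bp
Sorted largest to smallest: 138, 81, 50 bp.

138, 81, 50 bp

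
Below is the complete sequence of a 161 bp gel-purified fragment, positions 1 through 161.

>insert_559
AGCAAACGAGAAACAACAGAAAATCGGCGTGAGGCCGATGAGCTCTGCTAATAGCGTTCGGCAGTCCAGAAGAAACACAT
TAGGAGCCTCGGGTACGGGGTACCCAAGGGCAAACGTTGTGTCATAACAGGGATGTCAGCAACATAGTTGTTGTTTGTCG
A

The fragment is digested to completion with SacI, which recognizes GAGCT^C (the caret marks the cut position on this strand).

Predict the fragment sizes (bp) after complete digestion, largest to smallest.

The SacI site (GAGCTC) starts at position 40.
SacI cuts after base 5 of each site (before the last base), so after position 44.
Linear molecule, 1 cut → 2 fragments:
  1–44 → 44 bp
  45–161 → 117 bp
Sorted largest to smallest: 117, 44 bp.

117, 44 bp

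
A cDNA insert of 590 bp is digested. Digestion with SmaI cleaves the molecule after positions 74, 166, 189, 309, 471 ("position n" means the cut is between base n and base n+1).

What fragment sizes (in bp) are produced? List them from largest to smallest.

Linear molecule, 5 cuts → 6 fragments:
  74 − 0 = 74 bp
  166 − 74 = 92 bp
  189 − 166 = 23 bp
  309 − 189 = 120 bp
  471 − 309 = 162 bp
  590 − 471 = 119 bp
Sorted largest to smallest: 162, 120, 119, 92, 74, 23 bp.

162, 120, 119, 92, 74, 23 bp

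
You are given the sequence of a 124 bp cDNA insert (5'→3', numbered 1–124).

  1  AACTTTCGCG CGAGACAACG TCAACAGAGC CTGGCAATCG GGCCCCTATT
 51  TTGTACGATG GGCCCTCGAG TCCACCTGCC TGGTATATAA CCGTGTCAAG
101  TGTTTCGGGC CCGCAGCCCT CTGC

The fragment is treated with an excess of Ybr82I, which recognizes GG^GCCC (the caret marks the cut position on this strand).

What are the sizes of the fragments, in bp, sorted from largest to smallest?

Ybr82I sites (GGGCCC) start at positions 40, 60, 107.
Ybr82I cuts after base 2 of each site, so after positions 41, 61, 108.
Linear molecule, 3 cuts → 4 fragments:
  1–41 → 41 bp
  42–61 → 20 bp
  62–108 → 47 bp
  109–124 → 16 bp
Sorted largest to smallest: 47, 41, 20, 16 bp.

47, 41, 20, 16 bp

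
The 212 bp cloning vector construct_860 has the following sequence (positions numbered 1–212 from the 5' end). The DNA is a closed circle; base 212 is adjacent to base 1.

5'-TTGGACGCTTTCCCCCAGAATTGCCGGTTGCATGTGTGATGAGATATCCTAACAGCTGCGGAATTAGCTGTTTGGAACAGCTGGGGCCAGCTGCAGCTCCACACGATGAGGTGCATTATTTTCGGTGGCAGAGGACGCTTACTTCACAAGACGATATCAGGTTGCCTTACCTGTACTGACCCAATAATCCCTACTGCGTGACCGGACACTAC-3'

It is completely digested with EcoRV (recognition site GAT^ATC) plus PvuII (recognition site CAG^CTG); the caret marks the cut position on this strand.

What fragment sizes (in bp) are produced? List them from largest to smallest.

102, 65, 25, 10, 10 bp

EcoRV sites (GATATC) start at positions 43, 153.
EcoRV cuts after base 3 of each site, so after positions 45, 155.
PvuII sites (CAGCTG) start at positions 53, 78, 88.
PvuII cuts after base 3 of each site, so after positions 55, 80, 90.
Combined cut positions: 45, 55, 80, 90, 155.
Circular molecule, 5 cuts → 5 fragments:
  46–55 → 10 bp
  56–80 → 25 bp
  81–90 → 10 bp
  91–155 → 65 bp
  156–212 then 1–45 → 57 + 45 = 102 bp
Sorted largest to smallest: 102, 65, 25, 10, 10 bp.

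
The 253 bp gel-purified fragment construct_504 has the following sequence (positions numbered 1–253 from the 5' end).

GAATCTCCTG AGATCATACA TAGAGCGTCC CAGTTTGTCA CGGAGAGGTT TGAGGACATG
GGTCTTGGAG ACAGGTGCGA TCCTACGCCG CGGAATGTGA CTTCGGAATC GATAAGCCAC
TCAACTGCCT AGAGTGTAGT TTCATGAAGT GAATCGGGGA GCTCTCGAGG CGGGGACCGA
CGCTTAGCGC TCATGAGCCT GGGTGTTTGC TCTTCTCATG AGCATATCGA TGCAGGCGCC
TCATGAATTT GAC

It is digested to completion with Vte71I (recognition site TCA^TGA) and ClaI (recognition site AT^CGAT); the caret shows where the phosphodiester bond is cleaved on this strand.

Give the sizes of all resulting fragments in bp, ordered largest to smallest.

Vte71I sites (TCATGA) start at positions 142, 191, 216, 241.
Vte71I cuts after base 3 of each site, so after positions 144, 193, 218, 243.
ClaI sites (ATCGAT) start at positions 108, 226.
ClaI cuts after base 2 of each site, so after positions 109, 227.
Combined cut positions: 109, 144, 193, 218, 227, 243.
Linear molecule, 6 cuts → 7 fragments:
  1–109 → 109 bp
  110–144 → 35 bp
  145–193 → 49 bp
  194–218 → 25 bp
  219–227 → 9 bp
  228–243 → 16 bp
  244–253 → 10 bp
Sorted largest to smallest: 109, 49, 35, 25, 16, 10, 9 bp.

109, 49, 35, 25, 16, 10, 9 bp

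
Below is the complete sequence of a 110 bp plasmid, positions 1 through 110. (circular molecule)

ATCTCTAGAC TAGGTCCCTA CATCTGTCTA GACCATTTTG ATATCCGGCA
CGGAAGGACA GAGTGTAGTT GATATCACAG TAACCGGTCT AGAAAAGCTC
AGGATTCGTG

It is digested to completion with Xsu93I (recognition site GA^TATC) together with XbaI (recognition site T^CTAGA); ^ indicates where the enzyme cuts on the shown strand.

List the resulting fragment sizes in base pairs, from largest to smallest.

Xsu93I sites (GATATC) start at positions 40, 71.
Xsu93I cuts after base 2 of each site, so after positions 41, 72.
XbaI sites (TCTAGA) start at positions 4, 27, 88.
XbaI cuts after the first base of each site, so after positions 4, 27, 88.
Combined cut positions: 4, 27, 41, 72, 88.
Circular molecule, 5 cuts → 5 fragments:
  5–27 → 23 bp
  28–41 → 14 bp
  42–72 → 31 bp
  73–88 → 16 bp
  89–110 then 1–4 → 22 + 4 = 26 bp
Sorted largest to smallest: 31, 26, 23, 16, 14 bp.

31, 26, 23, 16, 14 bp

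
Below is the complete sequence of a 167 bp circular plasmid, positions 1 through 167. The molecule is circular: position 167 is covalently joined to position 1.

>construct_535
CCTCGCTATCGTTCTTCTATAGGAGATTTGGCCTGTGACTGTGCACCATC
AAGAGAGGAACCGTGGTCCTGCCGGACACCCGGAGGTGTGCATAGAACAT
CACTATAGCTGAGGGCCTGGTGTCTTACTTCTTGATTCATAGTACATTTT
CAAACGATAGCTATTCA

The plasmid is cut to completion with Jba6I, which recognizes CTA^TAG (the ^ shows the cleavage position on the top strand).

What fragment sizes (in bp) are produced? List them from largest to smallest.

Jba6I sites (CTATAG) start at positions 17, 103.
Jba6I cuts after base 3 of each site, so after positions 19, 105.
Circular molecule, 2 cuts → 2 fragments:
  20–105 → 86 bp
  106–167 then 1–19 → 62 + 19 = 81 bp
Sorted largest to smallest: 86, 81 bp.

86, 81 bp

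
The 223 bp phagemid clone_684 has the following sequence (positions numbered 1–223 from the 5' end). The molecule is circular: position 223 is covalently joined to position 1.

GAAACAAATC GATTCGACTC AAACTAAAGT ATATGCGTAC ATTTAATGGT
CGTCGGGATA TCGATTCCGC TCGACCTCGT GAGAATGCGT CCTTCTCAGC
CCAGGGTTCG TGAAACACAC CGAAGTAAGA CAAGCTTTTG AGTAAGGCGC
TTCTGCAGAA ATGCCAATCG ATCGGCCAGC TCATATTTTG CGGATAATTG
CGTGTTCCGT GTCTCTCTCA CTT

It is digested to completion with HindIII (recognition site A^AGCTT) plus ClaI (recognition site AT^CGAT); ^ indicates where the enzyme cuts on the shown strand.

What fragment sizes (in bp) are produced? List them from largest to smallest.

The HindIII site (AAGCTT) starts at position 132.
HindIII cuts after the first base of each site, so after position 132.
ClaI sites (ATCGAT) start at positions 8, 60, 167.
ClaI cuts after base 2 of each site, so after positions 9, 61, 168.
Combined cut positions: 9, 61, 132, 168.
Circular molecule, 4 cuts → 4 fragments:
  10–61 → 52 bp
  62–132 → 71 bp
  133–168 → 36 bp
  169–223 then 1–9 → 55 + 9 = 64 bp
Sorted largest to smallest: 71, 64, 52, 36 bp.

71, 64, 52, 36 bp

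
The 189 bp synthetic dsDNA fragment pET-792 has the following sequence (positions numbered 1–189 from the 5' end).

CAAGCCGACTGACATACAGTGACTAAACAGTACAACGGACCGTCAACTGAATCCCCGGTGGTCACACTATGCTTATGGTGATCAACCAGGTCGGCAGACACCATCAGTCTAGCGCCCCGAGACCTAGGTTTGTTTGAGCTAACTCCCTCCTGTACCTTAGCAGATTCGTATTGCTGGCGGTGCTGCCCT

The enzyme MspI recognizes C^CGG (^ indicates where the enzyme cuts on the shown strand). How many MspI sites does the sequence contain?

1

CCGG occurs starting at position 55.
MspI cuts at 1 site.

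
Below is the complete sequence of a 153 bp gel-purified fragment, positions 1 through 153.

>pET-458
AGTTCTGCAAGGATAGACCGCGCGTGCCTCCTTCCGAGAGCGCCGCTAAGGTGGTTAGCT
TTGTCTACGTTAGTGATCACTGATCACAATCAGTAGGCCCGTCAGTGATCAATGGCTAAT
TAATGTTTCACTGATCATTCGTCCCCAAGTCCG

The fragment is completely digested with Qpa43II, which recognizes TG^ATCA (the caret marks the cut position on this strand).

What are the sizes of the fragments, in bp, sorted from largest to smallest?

75, 26, 25, 20, 7 bp

Qpa43II sites (TGATCA) start at positions 74, 81, 106, 132.
Qpa43II cuts after base 2 of each site, so after positions 75, 82, 107, 133.
Linear molecule, 4 cuts → 5 fragments:
  1–75 → 75 bp
  76–82 → 7 bp
  83–107 → 25 bp
  108–133 → 26 bp
  134–153 → 20 bp
Sorted largest to smallest: 75, 26, 25, 20, 7 bp.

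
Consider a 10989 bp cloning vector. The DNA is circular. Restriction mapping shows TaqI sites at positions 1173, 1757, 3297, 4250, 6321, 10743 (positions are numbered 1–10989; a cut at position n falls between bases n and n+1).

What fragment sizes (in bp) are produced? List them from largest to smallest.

4422, 2071, 1540, 1419, 953, 584 bp

Circular molecule, 6 cuts → 6 fragments:
  1757 − 1173 = 584 bp
  3297 − 1757 = 1540 bp
  4250 − 3297 = 953 bp
  6321 − 4250 = 2071 bp
  10743 − 6321 = 4422 bp
  wrap: 10989 − 10743 + 1173 = 1419 bp
Sorted largest to smallest: 4422, 2071, 1540, 1419, 953, 584 bp.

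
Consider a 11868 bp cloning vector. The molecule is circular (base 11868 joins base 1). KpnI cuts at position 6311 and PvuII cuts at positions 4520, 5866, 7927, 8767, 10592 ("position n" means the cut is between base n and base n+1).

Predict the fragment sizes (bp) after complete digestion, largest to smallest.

Combined cut positions (sorted): 4520, 5866, 6311, 7927, 8767, 10592.
Circular molecule, 6 cuts → 6 fragments:
  5866 − 4520 = 1346 bp
  6311 − 5866 = 445 bp
  7927 − 6311 = 1616 bp
  8767 − 7927 = 840 bp
  10592 − 8767 = 1825 bp
  wrap: 11868 − 10592 + 4520 = 5796 bp
Sorted largest to smallest: 5796, 1825, 1616, 1346, 840, 445 bp.

5796, 1825, 1616, 1346, 840, 445 bp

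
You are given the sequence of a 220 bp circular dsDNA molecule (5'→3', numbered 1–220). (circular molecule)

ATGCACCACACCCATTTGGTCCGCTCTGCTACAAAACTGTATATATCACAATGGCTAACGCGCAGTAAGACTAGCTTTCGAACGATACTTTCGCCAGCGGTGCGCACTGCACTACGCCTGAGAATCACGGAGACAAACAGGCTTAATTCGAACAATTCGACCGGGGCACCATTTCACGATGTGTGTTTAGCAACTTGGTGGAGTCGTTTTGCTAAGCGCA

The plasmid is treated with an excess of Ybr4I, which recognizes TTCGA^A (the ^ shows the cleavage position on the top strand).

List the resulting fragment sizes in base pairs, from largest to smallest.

Ybr4I sites (TTCGAA) start at positions 77, 147.
Ybr4I cuts after base 5 of each site (before the last base), so after positions 81, 151.
Circular molecule, 2 cuts → 2 fragments:
  82–151 → 70 bp
  152–220 then 1–81 → 69 + 81 = 150 bp
Sorted largest to smallest: 150, 70 bp.

150, 70 bp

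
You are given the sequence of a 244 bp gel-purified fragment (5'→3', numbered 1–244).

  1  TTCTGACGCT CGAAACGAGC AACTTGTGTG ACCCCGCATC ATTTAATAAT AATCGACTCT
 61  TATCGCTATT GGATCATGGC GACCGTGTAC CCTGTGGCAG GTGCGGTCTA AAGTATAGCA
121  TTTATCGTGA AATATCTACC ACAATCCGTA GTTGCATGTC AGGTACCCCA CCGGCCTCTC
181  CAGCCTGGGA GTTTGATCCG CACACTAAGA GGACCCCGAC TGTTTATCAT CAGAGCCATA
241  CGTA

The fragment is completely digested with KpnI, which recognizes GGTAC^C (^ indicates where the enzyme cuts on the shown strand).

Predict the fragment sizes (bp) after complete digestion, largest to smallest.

166, 78 bp

The KpnI site (GGTACC) starts at position 162.
KpnI cuts after base 5 of each site (before the last base), so after position 166.
Linear molecule, 1 cut → 2 fragments:
  1–166 → 166 bp
  167–244 → 78 bp
Sorted largest to smallest: 166, 78 bp.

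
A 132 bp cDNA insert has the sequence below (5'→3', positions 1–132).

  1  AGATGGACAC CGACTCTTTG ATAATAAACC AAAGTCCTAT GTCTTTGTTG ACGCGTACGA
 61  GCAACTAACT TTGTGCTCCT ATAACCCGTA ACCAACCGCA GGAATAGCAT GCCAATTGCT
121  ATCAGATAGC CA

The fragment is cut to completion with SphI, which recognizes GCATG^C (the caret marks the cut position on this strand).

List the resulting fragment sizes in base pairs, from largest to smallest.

111, 21 bp

The SphI site (GCATGC) starts at position 107.
SphI cuts after base 5 of each site (before the last base), so after position 111.
Linear molecule, 1 cut → 2 fragments:
  1–111 → 111 bp
  112–132 → 21 bp
Sorted largest to smallest: 111, 21 bp.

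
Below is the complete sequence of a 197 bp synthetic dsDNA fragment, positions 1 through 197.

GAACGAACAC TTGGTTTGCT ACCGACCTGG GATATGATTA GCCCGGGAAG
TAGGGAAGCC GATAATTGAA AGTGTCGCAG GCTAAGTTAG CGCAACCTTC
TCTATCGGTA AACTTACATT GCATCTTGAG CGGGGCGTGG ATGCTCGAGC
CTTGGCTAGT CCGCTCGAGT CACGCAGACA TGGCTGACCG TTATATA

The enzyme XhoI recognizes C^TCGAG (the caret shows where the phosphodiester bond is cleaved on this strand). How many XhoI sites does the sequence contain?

CTCGAG occurs starting at positions 144, 164.
XhoI cuts at 2 sites.

2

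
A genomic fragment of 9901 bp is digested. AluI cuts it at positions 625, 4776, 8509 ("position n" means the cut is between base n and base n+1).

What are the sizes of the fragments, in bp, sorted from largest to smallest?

Linear molecule, 3 cuts → 4 fragments:
  625 − 0 = 625 bp
  4776 − 625 = 4151 bp
  8509 − 4776 = 3733 bp
  9901 − 8509 = 1392 bp
Sorted largest to smallest: 4151, 3733, 1392, 625 bp.

4151, 3733, 1392, 625 bp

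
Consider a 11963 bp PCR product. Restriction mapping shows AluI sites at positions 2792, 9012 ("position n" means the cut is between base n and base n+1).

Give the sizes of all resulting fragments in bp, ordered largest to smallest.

Linear molecule, 2 cuts → 3 fragments:
  2792 − 0 = 2792 bp
  9012 − 2792 = 6220 bp
  11963 − 9012 = 2951 bp
Sorted largest to smallest: 6220, 2951, 2792 bp.

6220, 2951, 2792 bp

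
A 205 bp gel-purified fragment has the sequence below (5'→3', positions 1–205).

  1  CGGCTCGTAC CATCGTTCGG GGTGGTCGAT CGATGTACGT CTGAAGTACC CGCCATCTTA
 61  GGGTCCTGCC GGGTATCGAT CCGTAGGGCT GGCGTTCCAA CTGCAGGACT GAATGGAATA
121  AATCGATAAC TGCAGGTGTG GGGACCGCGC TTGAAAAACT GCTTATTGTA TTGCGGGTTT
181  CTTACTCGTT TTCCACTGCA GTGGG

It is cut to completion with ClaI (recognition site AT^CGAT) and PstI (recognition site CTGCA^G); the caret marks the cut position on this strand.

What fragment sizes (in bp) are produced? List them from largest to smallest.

ClaI sites (ATCGAT) start at positions 29, 75, 122.
ClaI cuts after base 2 of each site, so after positions 30, 76, 123.
PstI sites (CTGCAG) start at positions 101, 130, 196.
PstI cuts after base 5 of each site (before the last base), so after positions 105, 134, 200.
Combined cut positions: 30, 76, 105, 123, 134, 200.
Linear molecule, 6 cuts → 7 fragments:
  1–30 → 30 bp
  31–76 → 46 bp
  77–105 → 29 bp
  106–123 → 18 bp
  124–134 → 11 bp
  135–200 → 66 bp
  201–205 → 5 bp
Sorted largest to smallest: 66, 46, 30, 29, 18, 11, 5 bp.

66, 46, 30, 29, 18, 11, 5 bp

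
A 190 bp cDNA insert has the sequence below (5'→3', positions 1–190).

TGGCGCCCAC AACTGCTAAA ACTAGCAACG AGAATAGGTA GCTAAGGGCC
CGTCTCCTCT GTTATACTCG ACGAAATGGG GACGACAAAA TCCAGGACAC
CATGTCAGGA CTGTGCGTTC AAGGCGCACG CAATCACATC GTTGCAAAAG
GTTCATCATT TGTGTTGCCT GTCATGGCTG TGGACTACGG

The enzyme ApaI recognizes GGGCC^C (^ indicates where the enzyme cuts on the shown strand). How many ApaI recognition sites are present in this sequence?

1

GGGCCC occurs starting at position 46.
ApaI cuts at 1 site.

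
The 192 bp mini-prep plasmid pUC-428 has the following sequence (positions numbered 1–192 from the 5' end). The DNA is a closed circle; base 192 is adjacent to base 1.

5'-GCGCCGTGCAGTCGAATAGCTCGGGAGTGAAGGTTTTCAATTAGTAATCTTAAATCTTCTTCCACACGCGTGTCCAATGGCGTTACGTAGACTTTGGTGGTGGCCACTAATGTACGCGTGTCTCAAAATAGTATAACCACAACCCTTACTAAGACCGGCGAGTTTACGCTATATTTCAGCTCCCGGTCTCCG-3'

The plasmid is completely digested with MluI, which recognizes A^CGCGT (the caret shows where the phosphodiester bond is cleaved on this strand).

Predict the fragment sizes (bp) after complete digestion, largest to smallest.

144, 48 bp

MluI sites (ACGCGT) start at positions 66, 114.
MluI cuts after the first base of each site, so after positions 66, 114.
Circular molecule, 2 cuts → 2 fragments:
  67–114 → 48 bp
  115–192 then 1–66 → 78 + 66 = 144 bp
Sorted largest to smallest: 144, 48 bp.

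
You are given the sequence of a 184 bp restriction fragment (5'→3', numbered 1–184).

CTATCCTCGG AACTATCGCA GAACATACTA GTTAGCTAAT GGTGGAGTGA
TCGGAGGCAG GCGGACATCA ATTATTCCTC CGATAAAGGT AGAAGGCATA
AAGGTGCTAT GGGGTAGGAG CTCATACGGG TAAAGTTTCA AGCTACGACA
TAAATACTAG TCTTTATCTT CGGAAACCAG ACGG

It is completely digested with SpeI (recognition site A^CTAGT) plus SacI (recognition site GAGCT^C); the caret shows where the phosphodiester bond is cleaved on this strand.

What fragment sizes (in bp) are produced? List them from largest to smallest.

SpeI sites (ACTAGT) start at positions 27, 156.
SpeI cuts after the first base of each site, so after positions 27, 156.
The SacI site (GAGCTC) starts at position 118.
SacI cuts after base 5 of each site (before the last base), so after position 122.
Combined cut positions: 27, 122, 156.
Linear molecule, 3 cuts → 4 fragments:
  1–27 → 27 bp
  28–122 → 95 bp
  123–156 → 34 bp
  157–184 → 28 bp
Sorted largest to smallest: 95, 34, 28, 27 bp.

95, 34, 28, 27 bp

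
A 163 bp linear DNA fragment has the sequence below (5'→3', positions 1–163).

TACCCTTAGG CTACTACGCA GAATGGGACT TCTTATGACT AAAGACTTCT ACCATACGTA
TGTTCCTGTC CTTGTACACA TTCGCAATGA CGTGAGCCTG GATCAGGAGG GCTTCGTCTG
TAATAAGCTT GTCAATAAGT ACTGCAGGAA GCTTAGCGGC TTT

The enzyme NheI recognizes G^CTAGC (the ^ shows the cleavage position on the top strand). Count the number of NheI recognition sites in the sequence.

No occurrence of GCTAGC is present in the sequence.
NheI does not cut: 0 sites.

0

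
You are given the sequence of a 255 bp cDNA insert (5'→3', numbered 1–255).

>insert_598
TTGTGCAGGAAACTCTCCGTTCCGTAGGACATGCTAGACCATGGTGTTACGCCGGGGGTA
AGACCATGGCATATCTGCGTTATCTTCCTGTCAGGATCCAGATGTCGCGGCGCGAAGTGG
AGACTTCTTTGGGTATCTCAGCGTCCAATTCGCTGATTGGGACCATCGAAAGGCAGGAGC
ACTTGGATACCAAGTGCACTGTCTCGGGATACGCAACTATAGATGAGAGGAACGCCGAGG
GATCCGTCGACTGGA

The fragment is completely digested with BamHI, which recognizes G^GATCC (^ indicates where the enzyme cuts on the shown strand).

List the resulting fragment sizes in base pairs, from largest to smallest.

146, 94, 15 bp

BamHI sites (GGATCC) start at positions 94, 240.
BamHI cuts after the first base of each site, so after positions 94, 240.
Linear molecule, 2 cuts → 3 fragments:
  1–94 → 94 bp
  95–240 → 146 bp
  241–255 → 15 bp
Sorted largest to smallest: 146, 94, 15 bp.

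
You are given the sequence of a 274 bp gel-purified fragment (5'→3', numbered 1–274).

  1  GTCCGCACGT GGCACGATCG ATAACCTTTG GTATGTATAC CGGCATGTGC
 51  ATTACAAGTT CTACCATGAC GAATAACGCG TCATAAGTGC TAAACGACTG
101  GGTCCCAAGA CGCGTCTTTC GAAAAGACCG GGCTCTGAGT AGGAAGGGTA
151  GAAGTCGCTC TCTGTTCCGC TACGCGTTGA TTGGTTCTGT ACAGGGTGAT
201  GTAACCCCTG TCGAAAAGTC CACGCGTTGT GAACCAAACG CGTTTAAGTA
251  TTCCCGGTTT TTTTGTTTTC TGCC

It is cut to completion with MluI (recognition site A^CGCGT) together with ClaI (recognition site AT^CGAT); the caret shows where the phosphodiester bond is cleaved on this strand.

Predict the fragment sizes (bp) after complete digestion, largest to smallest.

MluI sites (ACGCGT) start at positions 76, 110, 172, 222, 238.
MluI cuts after the first base of each site, so after positions 76, 110, 172, 222, 238.
The ClaI site (ATCGAT) starts at position 17.
ClaI cuts after base 2 of each site, so after position 18.
Combined cut positions: 18, 76, 110, 172, 222, 238.
Linear molecule, 6 cuts → 7 fragments:
  1–18 → 18 bp
  19–76 → 58 bp
  77–110 → 34 bp
  111–172 → 62 bp
  173–222 → 50 bp
  223–238 → 16 bp
  239–274 → 36 bp
Sorted largest to smallest: 62, 58, 50, 36, 34, 18, 16 bp.

62, 58, 50, 36, 34, 18, 16 bp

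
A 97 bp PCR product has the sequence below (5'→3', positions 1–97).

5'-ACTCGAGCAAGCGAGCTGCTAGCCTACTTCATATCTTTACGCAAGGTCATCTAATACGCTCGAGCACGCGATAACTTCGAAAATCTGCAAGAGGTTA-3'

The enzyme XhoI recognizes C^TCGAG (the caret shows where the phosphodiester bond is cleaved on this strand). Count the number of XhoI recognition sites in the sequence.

2

CTCGAG occurs starting at positions 2, 59.
XhoI cuts at 2 sites.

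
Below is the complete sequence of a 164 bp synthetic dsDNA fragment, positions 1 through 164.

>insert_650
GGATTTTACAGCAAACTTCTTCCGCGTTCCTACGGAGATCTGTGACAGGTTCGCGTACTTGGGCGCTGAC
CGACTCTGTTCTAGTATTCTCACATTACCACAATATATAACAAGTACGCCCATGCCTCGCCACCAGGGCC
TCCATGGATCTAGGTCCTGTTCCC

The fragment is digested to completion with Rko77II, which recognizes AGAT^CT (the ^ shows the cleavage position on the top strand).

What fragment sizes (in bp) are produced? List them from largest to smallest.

125, 39 bp

The Rko77II site (AGATCT) starts at position 36.
Rko77II cuts after base 4 of each site, so after position 39.
Linear molecule, 1 cut → 2 fragments:
  1–39 → 39 bp
  40–164 → 125 bp
Sorted largest to smallest: 125, 39 bp.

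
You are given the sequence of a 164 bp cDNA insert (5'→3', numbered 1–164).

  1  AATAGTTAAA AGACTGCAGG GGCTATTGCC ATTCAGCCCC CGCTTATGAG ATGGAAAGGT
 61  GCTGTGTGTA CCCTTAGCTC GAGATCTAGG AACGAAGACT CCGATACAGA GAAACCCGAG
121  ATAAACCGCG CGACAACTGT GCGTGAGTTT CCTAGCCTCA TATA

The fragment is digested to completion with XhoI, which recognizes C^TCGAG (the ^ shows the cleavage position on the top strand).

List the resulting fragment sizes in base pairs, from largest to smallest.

86, 78 bp

The XhoI site (CTCGAG) starts at position 78.
XhoI cuts after the first base of each site, so after position 78.
Linear molecule, 1 cut → 2 fragments:
  1–78 → 78 bp
  79–164 → 86 bp
Sorted largest to smallest: 86, 78 bp.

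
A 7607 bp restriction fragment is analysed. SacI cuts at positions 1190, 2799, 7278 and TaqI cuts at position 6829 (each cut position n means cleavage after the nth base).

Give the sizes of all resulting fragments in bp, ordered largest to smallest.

4030, 1609, 1190, 449, 329 bp

Combined cut positions (sorted): 1190, 2799, 6829, 7278.
Linear molecule, 4 cuts → 5 fragments:
  1190 − 0 = 1190 bp
  2799 − 1190 = 1609 bp
  6829 − 2799 = 4030 bp
  7278 − 6829 = 449 bp
  7607 − 7278 = 329 bp
Sorted largest to smallest: 4030, 1609, 1190, 449, 329 bp.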